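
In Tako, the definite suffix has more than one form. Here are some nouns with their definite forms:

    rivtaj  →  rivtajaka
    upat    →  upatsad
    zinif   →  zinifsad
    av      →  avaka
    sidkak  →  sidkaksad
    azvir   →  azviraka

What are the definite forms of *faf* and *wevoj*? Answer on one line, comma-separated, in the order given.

The suffix is conditioned by the final consonant: -sad when the stem ends in a voiceless consonant (*upat*, *zinif*, *sidkak*); -aka when the stem ends in a voiced consonant (*rivtaj*, *av*, *azvir*).
*faf*: final consonant = /f/, voiceless → -sad → *fafsad*.
*wevoj*: final consonant = /j/, voiced → -aka → *wevojaka*.

fafsad, wevojaka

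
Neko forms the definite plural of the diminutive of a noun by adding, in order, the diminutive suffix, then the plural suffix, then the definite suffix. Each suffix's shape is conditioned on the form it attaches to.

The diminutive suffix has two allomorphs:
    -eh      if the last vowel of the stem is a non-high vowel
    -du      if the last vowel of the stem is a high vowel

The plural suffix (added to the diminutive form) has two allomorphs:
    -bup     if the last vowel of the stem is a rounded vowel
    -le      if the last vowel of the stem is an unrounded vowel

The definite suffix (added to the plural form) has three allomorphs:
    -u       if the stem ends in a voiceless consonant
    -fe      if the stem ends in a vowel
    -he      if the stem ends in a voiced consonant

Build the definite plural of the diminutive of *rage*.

*rage* — last vowel /e/ (a non-high vowel) → -eh → *rageeh*.
The diminutive form *rageeh* — last vowel /e/ (an unrounded vowel) → -le → *rageehle*.
The plural form *rageehle*: final sound = /e/, a vowel → -fe → *rageehlefe*.

rageehlefe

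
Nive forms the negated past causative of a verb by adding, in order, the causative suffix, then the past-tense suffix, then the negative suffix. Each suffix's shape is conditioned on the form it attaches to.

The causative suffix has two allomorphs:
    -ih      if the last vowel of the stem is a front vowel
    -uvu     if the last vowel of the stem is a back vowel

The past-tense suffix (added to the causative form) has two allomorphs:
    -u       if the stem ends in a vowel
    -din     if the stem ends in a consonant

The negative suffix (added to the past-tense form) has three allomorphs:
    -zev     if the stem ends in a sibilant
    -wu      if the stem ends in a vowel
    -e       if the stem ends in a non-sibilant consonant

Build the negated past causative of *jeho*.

*jeho* — last vowel /o/ (a back vowel) → -uvu → *jehouvu*.
Since the final sound of the causative form *jehouvu* is /u/ (a vowel), it takes -u, giving *jehouvuu*.
The final sound of the past-tense form *jehouvuu* is /u/, which is a vowel, so the negative suffix is -wu, giving *jehouvuuwu*.

jehouvuuwu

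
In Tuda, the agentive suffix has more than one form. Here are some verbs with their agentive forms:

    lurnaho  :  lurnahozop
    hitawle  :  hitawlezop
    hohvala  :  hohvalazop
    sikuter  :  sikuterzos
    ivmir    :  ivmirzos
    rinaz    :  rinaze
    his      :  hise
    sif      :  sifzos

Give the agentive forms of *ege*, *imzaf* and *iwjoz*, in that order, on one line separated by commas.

The alternation tracks the final sound of the stem — -e when the stem ends in a sibilant (*rinaz*, *his*); -zos when the stem ends in a non-sibilant consonant (*sikuter*, *ivmir*, *sif*); -zop when the stem ends in a vowel (*lurnaho*, *hitawle*, *hohvala*).
The final sound of *ege* is /e/, which is a vowel, so the suffix is -zop, giving *egezop*.
*imzaf*: final sound = /f/, a non-sibilant consonant → -zos → *imzafzos*.
*iwjoz* — final sound /z/ (a sibilant) → -e → *iwjoze*.

egezop, imzafzos, iwjoze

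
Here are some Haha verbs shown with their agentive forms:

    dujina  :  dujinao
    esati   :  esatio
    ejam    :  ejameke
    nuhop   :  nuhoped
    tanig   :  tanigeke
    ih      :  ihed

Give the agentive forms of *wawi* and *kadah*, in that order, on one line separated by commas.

wawio, kadahed

The suffix is conditioned by the final sound: -ed when the stem ends in a voiceless consonant (*nuhop*, *ih*); -eke when the stem ends in a voiced consonant (*ejam*, *tanig*); -o when the stem ends in a vowel (*dujina*, *esati*).
Since the final sound of *wawi* is /i/ (a vowel), it takes -o, giving *wawio*.
Since the final sound of *kadah* is /h/ (a voiceless consonant), it takes -ed, giving *kadahed*.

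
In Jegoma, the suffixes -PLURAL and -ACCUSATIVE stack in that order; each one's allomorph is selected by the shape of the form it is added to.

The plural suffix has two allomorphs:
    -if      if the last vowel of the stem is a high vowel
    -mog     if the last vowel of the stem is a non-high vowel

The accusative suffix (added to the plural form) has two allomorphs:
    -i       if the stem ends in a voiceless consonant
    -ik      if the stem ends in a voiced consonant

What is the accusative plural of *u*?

Since the last vowel of *u* is /u/ (a high vowel), it takes -if, giving *uif*.
The plural form *uif*: final consonant = /f/, voiceless → -i → *uifi*.

uifi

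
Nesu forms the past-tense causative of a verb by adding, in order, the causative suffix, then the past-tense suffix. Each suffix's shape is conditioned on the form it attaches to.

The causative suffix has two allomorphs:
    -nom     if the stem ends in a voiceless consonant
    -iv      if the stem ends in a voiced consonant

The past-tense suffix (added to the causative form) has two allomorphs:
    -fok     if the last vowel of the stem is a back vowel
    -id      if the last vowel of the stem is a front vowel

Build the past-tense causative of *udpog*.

*udpog* — final consonant /g/ (voiced) → -iv → *udpogiv*.
Since the last vowel of the causative form *udpogiv* is /i/ (a front vowel), it takes -id, giving *udpogivid*.

udpogivid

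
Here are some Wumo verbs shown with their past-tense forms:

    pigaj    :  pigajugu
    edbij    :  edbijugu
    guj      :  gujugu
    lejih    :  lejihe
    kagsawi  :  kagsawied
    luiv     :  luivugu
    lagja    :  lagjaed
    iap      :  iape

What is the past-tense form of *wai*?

waied

Looking at the final sound of each stem: -e when the stem ends in a voiceless consonant (*lejih*, *iap*); -ugu when the stem ends in a voiced consonant (*pigaj*, *edbij*, *guj*, *luiv*); -ed when the stem ends in a vowel (*kagsawi*, *lagja*).
*wai* — final sound /i/ (a vowel) → -ed → *waied*.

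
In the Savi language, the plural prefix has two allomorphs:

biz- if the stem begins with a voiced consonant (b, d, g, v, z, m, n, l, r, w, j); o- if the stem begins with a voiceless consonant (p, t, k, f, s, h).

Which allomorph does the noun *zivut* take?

biz-

*zivut* — first consonant /z/ (voiced) → biz-.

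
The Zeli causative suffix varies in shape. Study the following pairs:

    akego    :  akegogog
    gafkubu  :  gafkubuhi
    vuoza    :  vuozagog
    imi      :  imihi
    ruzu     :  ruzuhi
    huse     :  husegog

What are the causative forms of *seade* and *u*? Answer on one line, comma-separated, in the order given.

seadegog, uhi

Looking at the last vowel of each stem: -hi when the last vowel of the stem is a high vowel (*gafkubu*, *imi*, *ruzu*); -gog when the last vowel of the stem is a non-high vowel (*akego*, *vuoza*, *huse*).
Since the last vowel of *seade* is /e/ (a non-high vowel), it takes -gog, giving *seadegog*.
Since the last vowel of *u* is /u/ (a high vowel), it takes -hi, giving *uhi*.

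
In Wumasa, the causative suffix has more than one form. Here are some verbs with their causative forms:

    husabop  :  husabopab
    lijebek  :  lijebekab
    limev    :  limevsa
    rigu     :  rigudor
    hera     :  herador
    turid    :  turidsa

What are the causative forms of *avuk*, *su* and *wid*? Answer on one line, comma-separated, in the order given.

avukab, sudor, widsa

The pattern is voicing of the final sound: -ab when the stem ends in a voiceless consonant (*husabop*, *lijebek*); -sa when the stem ends in a voiced consonant (*limev*, *turid*); -dor when the stem ends in a vowel (*rigu*, *hera*).
*avuk* — final sound /k/ (a voiceless consonant) → -ab → *avukab*.
Since the final sound of *su* is /u/ (a vowel), it takes -dor, giving *sudor*.
Since the final sound of *wid* is /d/ (a voiced consonant), it takes -sa, giving *widsa*.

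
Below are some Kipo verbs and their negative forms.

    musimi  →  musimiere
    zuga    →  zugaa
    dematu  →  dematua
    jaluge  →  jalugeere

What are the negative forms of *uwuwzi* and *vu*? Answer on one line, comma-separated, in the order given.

uwuwziere, vua

Looking at the last vowel of each stem: -ere when the last vowel of the stem is a front vowel (*musimi*, *jaluge*); -a when the last vowel of the stem is a back vowel (*zuga*, *dematu*).
*uwuwzi* — last vowel /i/ (a front vowel) → -ere → *uwuwziere*.
*vu*: last vowel = /u/, a back vowel → -a → *vua*.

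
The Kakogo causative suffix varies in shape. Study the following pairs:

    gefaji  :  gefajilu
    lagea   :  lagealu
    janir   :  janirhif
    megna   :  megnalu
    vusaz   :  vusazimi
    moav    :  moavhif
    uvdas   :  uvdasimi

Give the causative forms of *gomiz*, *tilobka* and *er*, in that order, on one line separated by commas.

The alternation tracks the final sound of the stem — -imi when the stem ends in a sibilant (*vusaz*, *uvdas*); -hif when the stem ends in a non-sibilant consonant (*janir*, *moav*); -lu when the stem ends in a vowel (*gefaji*, *lagea*, *megna*).
The final sound of *gomiz* is /z/, which is a sibilant, so the suffix is -imi, giving *gomizimi*.
The final sound of *tilobka* is /a/, which is a vowel, so the suffix is -lu, giving *tilobkalu*.
*er*: final sound = /r/, a non-sibilant consonant → -hif → *erhif*.

gomizimi, tilobkalu, erhif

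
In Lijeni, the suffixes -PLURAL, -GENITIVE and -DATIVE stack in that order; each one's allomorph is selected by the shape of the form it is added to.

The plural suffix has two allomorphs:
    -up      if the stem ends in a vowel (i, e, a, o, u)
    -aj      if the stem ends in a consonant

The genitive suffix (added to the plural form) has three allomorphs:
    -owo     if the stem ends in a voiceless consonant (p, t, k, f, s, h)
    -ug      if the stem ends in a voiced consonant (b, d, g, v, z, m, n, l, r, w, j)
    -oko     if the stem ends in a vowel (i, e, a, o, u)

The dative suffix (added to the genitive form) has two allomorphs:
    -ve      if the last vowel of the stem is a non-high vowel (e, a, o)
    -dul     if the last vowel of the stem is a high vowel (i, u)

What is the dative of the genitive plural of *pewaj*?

*pewaj* — final sound /j/ (a consonant) → -aj → *pewajaj*.
The plural form *pewajaj* — final sound /j/ (a voiced consonant) → -ug → *pewajajug*.
The genitive form *pewajajug* — last vowel /u/ (a high vowel) → -dul → *pewajajugdul*.

pewajajugdul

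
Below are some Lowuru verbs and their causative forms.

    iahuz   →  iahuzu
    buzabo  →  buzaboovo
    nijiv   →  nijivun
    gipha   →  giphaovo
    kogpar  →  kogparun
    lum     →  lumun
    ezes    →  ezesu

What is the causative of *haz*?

hazu

The pattern is sibilance of the final sound: -u when the stem ends in a sibilant (*iahuz*, *ezes*); -un when the stem ends in a non-sibilant consonant (*nijiv*, *kogpar*, *lum*); -ovo when the stem ends in a vowel (*buzabo*, *gipha*).
Since the final sound of *haz* is /z/ (a sibilant), it takes -u, giving *hazu*.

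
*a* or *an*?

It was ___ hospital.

The indefinite article is chosen by the initial *sound* of the following word, not its spelling.
*hospital* begins with the sound /h/ (h is pronounced) — a consonant sound.
So the article is *a*: It was a hospital.

a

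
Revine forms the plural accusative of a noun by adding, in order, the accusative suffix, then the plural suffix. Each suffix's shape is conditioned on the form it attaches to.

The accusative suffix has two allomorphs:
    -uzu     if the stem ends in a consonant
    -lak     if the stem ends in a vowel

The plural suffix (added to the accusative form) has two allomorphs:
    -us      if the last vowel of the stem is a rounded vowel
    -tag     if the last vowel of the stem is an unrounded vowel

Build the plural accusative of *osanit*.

osanituzuus

*osanit*: final sound = /t/, a consonant → -uzu → *osanituzu*.
The last vowel of the accusative form *osanituzu* is /u/, which is a rounded vowel, so the plural suffix is -us, giving *osanituzuus*.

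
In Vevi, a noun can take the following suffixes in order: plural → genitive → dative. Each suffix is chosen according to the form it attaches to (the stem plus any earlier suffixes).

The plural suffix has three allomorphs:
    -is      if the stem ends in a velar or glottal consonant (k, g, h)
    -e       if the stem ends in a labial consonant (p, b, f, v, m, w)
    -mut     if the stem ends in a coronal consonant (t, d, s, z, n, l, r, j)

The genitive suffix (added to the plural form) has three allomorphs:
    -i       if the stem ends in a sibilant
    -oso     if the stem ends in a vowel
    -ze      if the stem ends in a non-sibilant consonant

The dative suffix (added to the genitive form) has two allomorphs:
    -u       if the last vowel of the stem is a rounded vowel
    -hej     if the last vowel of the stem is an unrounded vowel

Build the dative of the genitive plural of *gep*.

Since the final consonant of *gep* is /p/ (labial), it takes -e, giving *gepe*.
The plural form *gepe*: final sound = /e/, a vowel → -oso → *gepeoso*.
Since the last vowel of the genitive form *gepeoso* is /o/ (a rounded vowel), it takes -u, giving *gepeosou*.

gepeosou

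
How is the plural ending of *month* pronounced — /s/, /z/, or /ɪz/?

The stem *month* ends in a voiceless non-sibilant consonant.
The plural suffix surfaces as /ɪz/ after sibilants, /s/ after other voiceless consonants, and /z/ after other voiced sounds.
So the plural -s on *month* is pronounced /s/.

/s/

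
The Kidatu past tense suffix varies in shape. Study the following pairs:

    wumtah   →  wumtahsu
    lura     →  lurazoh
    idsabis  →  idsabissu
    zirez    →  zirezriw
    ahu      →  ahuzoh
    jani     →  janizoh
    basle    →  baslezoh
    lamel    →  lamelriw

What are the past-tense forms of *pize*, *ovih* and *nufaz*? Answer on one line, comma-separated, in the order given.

pizezoh, ovihsu, nufazriw

The pattern is voicing of the final sound: -su when the stem ends in a voiceless consonant (*wumtah*, *idsabis*); -riw when the stem ends in a voiced consonant (*zirez*, *lamel*); -zoh when the stem ends in a vowel (*lura*, *ahu*, *jani*, *basle*).
*pize*: final sound = /e/, a vowel → -zoh → *pizezoh*.
The final sound of *ovih* is /h/, which is a voiceless consonant, so the suffix is -su, giving *ovihsu*.
*nufaz*: final sound = /z/, a voiced consonant → -riw → *nufazriw*.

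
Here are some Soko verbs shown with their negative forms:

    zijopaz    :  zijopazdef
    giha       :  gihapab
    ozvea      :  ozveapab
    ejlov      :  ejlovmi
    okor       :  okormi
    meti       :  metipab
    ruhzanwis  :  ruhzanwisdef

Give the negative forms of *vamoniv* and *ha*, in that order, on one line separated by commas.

vamonivmi, hapab

The pattern is sibilance of the final sound: -def when the stem ends in a sibilant (*zijopaz*, *ruhzanwis*); -mi when the stem ends in a non-sibilant consonant (*ejlov*, *okor*); -pab when the stem ends in a vowel (*giha*, *ozvea*, *meti*).
*vamoniv*: final sound = /v/, a non-sibilant consonant → -mi → *vamonivmi*.
The final sound of *ha* is /a/, which is a vowel, so the suffix is -pab, giving *hapab*.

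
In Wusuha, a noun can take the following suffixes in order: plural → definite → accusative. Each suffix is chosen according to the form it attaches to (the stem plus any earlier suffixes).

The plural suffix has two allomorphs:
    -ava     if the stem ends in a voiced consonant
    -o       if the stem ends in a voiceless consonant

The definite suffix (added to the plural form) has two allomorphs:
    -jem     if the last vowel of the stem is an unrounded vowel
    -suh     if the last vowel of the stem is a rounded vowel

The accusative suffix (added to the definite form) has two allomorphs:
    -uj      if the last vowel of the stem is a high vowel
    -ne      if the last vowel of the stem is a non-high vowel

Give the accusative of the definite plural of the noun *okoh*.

*okoh*: final consonant = /h/, voiceless → -o → *okoho*.
The plural form *okoho* — last vowel /o/ (a rounded vowel) → -suh → *okohosuh*.
Since the last vowel of the definite form *okohosuh* is /u/ (a high vowel), it takes -uj, giving *okohosuhuj*.

okohosuhuj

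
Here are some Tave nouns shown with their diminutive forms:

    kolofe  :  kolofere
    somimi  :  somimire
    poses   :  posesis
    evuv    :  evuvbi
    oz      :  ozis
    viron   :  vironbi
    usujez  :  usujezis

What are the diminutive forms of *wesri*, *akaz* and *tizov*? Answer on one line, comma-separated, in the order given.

Looking at the final sound of each stem: -is when the stem ends in a sibilant (*poses*, *oz*, *usujez*); -bi when the stem ends in a non-sibilant consonant (*evuv*, *viron*); -re when the stem ends in a vowel (*kolofe*, *somimi*).
The final sound of *wesri* is /i/, which is a vowel, so the suffix is -re, giving *wesrire*.
Since the final sound of *akaz* is /z/ (a sibilant), it takes -is, giving *akazis*.
*tizov* — final sound /v/ (a non-sibilant consonant) → -bi → *tizovbi*.

wesrire, akazis, tizovbi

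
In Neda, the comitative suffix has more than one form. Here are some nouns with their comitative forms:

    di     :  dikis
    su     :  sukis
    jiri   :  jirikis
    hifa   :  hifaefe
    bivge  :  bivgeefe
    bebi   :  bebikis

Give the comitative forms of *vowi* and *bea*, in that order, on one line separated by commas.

vowikis, beaefe

The pattern is height harmony: -kis when the last vowel of the stem is a high vowel (*di*, *su*, *jiri*, *bebi*); -efe when the last vowel of the stem is a non-high vowel (*hifa*, *bivge*).
The last vowel of *vowi* is /i/, which is a high vowel, so the suffix is -kis, giving *vowikis*.
Since the last vowel of *bea* is /a/ (a non-high vowel), it takes -efe, giving *beaefe*.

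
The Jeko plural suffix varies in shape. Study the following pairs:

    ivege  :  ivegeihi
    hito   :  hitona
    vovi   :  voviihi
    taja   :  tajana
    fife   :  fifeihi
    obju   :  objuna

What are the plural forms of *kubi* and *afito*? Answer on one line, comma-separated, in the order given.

kubiihi, afitona

The suffix is conditioned by the last vowel: -ihi when the last vowel of the stem is a front vowel (*ivege*, *vovi*, *fife*); -na when the last vowel of the stem is a back vowel (*hito*, *taja*, *obju*).
The last vowel of *kubi* is /i/, which is a front vowel, so the suffix is -ihi, giving *kubiihi*.
*afito*: last vowel = /o/, a back vowel → -na → *afitona*.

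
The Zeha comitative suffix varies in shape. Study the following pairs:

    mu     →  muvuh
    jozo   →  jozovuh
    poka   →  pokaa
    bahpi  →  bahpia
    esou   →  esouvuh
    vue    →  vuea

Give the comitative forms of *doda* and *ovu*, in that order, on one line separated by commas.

The alternation tracks the last vowel of the stem — -vuh when the last vowel of the stem is a rounded vowel (*mu*, *jozo*, *esou*); -a when the last vowel of the stem is an unrounded vowel (*poka*, *bahpi*, *vue*).
*doda* — last vowel /a/ (an unrounded vowel) → -a → *dodaa*.
Since the last vowel of *ovu* is /u/ (a rounded vowel), it takes -vuh, giving *ovuvuh*.

dodaa, ovuvuh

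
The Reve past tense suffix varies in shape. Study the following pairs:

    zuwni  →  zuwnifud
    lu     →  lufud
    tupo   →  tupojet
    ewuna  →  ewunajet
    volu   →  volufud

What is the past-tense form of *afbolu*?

Looking at the last vowel of each stem: -fud when the last vowel of the stem is a high vowel (*zuwni*, *lu*, *volu*); -jet when the last vowel of the stem is a non-high vowel (*tupo*, *ewuna*).
*afbolu* — last vowel /u/ (a high vowel) → -fud → *afbolufud*.

afbolufud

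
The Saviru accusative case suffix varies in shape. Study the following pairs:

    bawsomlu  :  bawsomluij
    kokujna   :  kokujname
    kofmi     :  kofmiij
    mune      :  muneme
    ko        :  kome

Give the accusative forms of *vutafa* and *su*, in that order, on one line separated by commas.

The pattern is height harmony: -ij when the last vowel of the stem is a high vowel (*bawsomlu*, *kofmi*); -me when the last vowel of the stem is a non-high vowel (*kokujna*, *mune*, *ko*).
*vutafa* — last vowel /a/ (a non-high vowel) → -me → *vutafame*.
*su*: last vowel = /u/, a high vowel → -ij → *suij*.

vutafame, suij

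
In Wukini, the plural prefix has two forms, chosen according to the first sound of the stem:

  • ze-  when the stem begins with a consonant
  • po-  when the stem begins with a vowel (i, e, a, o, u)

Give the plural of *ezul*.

poezul

*ezul* — first sound /e/ (a vowel) → po- → *poezul*.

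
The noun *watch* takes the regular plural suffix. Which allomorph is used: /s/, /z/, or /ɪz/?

/ɪz/

The stem *watch* ends in a sibilant (/s, z, ʃ, ʒ, tʃ, dʒ/).
The plural suffix surfaces as /ɪz/ after sibilants, /s/ after other voiceless consonants, and /z/ after other voiced sounds.
So the plural -s on *watch* is pronounced /ɪz/.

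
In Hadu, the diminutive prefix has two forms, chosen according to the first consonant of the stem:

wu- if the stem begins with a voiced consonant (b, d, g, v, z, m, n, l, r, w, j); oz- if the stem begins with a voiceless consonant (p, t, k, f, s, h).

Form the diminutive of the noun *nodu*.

Since the first consonant of *nodu* is /n/ (voiced), it takes wu-, giving *wunodu*.

wunodu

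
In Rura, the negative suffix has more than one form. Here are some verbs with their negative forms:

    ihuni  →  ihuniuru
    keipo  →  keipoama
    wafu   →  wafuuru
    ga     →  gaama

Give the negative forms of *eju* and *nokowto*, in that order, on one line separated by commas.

ejuuru, nokowtoama

The suffix is conditioned by the last vowel: -uru when the last vowel of the stem is a high vowel (*ihuni*, *wafu*); -ama when the last vowel of the stem is a non-high vowel (*keipo*, *ga*).
*eju*: last vowel = /u/, a high vowel → -uru → *ejuuru*.
The last vowel of *nokowto* is /o/, which is a non-high vowel, so the suffix is -ama, giving *nokowtoama*.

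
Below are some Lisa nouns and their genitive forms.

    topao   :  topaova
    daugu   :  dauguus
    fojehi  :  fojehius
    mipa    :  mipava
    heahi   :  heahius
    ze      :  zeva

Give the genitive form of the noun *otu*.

otuus

The alternation tracks the last vowel of the stem — -us when the last vowel of the stem is a high vowel (*daugu*, *fojehi*, *heahi*); -va when the last vowel of the stem is a non-high vowel (*topao*, *mipa*, *ze*).
*otu*: last vowel = /u/, a high vowel → -us → *otuus*.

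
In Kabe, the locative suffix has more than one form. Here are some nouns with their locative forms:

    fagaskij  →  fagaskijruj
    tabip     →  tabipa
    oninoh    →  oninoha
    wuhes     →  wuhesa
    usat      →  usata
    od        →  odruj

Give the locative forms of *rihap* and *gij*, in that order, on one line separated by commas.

The suffix is conditioned by the final consonant: -a when the stem ends in a voiceless consonant (*tabip*, *oninoh*, *wuhes*, *usat*); -ruj when the stem ends in a voiced consonant (*fagaskij*, *od*).
The final consonant of *rihap* is /p/, which is voiceless, so the suffix is -a, giving *rihapa*.
The final consonant of *gij* is /j/, which is voiced, so the suffix is -ruj, giving *gijruj*.

rihapa, gijruj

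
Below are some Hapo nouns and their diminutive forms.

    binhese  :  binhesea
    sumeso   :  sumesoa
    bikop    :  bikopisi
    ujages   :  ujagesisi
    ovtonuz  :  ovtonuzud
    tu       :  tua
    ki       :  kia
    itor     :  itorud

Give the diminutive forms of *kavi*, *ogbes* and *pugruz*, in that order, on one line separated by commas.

Looking at the final sound of each stem: -isi when the stem ends in a voiceless consonant (*bikop*, *ujages*); -ud when the stem ends in a voiced consonant (*ovtonuz*, *itor*); -a when the stem ends in a vowel (*binhese*, *sumeso*, *tu*, *ki*).
*kavi* — final sound /i/ (a vowel) → -a → *kavia*.
*ogbes* — final sound /s/ (a voiceless consonant) → -isi → *ogbesisi*.
The final sound of *pugruz* is /z/, which is a voiced consonant, so the suffix is -ud, giving *pugruzud*.

kavia, ogbesisi, pugruzud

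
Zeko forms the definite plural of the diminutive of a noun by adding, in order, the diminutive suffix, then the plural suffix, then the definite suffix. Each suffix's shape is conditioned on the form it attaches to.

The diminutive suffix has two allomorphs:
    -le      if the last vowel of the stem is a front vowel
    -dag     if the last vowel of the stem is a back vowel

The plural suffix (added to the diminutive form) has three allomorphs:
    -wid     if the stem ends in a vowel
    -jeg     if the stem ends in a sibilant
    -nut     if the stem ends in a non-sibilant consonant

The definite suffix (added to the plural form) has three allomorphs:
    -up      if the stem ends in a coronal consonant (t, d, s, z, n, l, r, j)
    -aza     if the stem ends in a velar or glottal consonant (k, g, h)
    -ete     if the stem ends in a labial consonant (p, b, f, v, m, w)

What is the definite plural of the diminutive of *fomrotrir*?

*fomrotrir*: last vowel = /i/, a front vowel → -le → *fomrotrirle*.
The diminutive form *fomrotrirle* — final sound /e/ (a vowel) → -wid → *fomrotrirlewid*.
The final consonant of the plural form *fomrotrirlewid* is /d/, which is coronal, so the definite suffix is -up, giving *fomrotrirlewidup*.

fomrotrirlewidup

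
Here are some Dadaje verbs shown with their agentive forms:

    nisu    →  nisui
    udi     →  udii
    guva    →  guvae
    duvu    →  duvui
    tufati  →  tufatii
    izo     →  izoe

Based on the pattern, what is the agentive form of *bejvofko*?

Looking at the last vowel of each stem: -i when the last vowel of the stem is a high vowel (*nisu*, *udi*, *duvu*, *tufati*); -e when the last vowel of the stem is a non-high vowel (*guva*, *izo*).
The last vowel of *bejvofko* is /o/, which is a non-high vowel, so the suffix is -e, giving *bejvofkoe*.

bejvofkoe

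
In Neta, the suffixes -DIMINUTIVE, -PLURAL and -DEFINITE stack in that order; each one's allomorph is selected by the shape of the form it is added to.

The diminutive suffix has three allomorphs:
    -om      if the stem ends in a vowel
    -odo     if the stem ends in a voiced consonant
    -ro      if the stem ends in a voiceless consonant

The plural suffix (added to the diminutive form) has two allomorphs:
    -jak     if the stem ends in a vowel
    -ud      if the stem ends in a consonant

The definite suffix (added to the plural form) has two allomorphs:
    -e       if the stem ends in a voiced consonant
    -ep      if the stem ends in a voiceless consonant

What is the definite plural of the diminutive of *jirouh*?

Since the final sound of *jirouh* is /h/ (a voiceless consonant), it takes -ro, giving *jirouhro*.
The final sound of the diminutive form *jirouhro* is /o/, which is a vowel, so the plural suffix is -jak, giving *jirouhrojak*.
The plural form *jirouhrojak*: final consonant = /k/, voiceless → -ep → *jirouhrojakep*.

jirouhrojakep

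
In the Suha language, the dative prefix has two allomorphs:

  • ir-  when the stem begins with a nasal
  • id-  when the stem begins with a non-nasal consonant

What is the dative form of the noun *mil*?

*mil*: first consonant = /m/, a nasal → ir- → *irmil*.

irmil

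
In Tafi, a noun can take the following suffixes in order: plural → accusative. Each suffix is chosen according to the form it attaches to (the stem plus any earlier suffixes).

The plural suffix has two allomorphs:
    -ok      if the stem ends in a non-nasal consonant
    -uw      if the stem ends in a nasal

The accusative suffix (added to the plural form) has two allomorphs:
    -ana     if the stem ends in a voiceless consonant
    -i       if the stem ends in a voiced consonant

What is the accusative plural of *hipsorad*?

hipsoradokana

Since the final consonant of *hipsorad* is /d/ (non-nasal), it takes -ok, giving *hipsoradok*.
Since the final consonant of the plural form *hipsoradok* is /k/ (voiceless), it takes -ana, giving *hipsoradokana*.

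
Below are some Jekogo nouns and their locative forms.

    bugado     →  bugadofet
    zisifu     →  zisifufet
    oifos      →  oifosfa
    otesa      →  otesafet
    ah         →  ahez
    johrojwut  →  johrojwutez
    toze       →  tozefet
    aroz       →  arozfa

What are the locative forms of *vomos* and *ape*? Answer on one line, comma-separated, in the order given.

vomosfa, apefet

Looking at the final sound of each stem: -fa when the stem ends in a sibilant (*oifos*, *aroz*); -ez when the stem ends in a non-sibilant consonant (*ah*, *johrojwut*); -fet when the stem ends in a vowel (*bugado*, *zisifu*, *otesa*, *toze*).
*vomos* — final sound /s/ (a sibilant) → -fa → *vomosfa*.
*ape* — final sound /e/ (a vowel) → -fet → *apefet*.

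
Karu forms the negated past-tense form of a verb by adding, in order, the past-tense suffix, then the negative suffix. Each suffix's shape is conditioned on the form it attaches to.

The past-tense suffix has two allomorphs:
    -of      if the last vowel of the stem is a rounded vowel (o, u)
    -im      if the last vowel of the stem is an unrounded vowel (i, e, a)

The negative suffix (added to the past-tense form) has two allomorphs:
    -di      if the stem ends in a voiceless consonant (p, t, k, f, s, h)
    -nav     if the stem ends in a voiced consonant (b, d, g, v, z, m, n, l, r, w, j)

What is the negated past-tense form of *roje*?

Since the last vowel of *roje* is /e/ (an unrounded vowel), it takes -im, giving *rojeim*.
Since the final consonant of the past-tense form *rojeim* is /m/ (voiced), it takes -nav, giving *rojeimnav*.

rojeimnav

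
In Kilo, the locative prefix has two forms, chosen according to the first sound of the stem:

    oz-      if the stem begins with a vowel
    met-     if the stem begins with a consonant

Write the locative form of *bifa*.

metbifa

The first sound of *bifa* is /b/, which is a consonant, so the prefix is met-, giving *metbifa*.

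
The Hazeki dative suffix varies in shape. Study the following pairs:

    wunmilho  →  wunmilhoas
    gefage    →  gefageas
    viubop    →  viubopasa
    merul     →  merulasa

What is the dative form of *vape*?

The alternation tracks the final sound of the stem — -asa when the stem ends in a consonant (*viubop*, *merul*); -as when the stem ends in a vowel (*wunmilho*, *gefage*).
The final sound of *vape* is /e/, which is a vowel, so the suffix is -as, giving *vapeas*.

vapeas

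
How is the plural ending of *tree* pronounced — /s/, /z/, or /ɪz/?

/z/

The stem *tree* ends in a voiced non-sibilant sound.
The plural suffix surfaces as /ɪz/ after sibilants, /s/ after other voiceless consonants, and /z/ after other voiced sounds.
So the plural -s on *tree* is pronounced /z/.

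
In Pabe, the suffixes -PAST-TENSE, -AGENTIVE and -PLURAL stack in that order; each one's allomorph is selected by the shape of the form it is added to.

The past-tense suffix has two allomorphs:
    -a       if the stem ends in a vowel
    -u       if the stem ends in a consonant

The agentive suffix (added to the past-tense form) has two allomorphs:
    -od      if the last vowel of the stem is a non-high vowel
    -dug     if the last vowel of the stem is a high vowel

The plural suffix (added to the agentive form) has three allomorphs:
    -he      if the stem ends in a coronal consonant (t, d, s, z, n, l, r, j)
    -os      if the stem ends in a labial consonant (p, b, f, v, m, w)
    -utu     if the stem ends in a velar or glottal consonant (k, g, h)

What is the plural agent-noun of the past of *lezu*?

*lezu* — final sound /u/ (a vowel) → -a → *lezua*.
The past-tense form *lezua* — last vowel /a/ (a non-high vowel) → -od → *lezuaod*.
Since the final consonant of the agentive form *lezuaod* is /d/ (coronal), it takes -he, giving *lezuaodhe*.

lezuaodhe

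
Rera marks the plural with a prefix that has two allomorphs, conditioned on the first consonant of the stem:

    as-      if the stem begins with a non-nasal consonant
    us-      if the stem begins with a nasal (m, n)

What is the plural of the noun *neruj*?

*neruj*: first consonant = /n/, a nasal → us- → *usneruj*.

usneruj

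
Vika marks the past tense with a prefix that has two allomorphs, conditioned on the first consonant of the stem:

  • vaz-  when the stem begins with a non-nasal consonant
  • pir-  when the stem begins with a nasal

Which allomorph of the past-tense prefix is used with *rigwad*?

vaz-

The first consonant of *rigwad* is /r/, which is non-nasal, so the prefix is vaz-.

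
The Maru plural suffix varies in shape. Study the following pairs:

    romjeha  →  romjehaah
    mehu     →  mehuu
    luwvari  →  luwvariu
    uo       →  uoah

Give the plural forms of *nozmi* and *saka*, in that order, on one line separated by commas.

Looking at the last vowel of each stem: -u when the last vowel of the stem is a high vowel (*mehu*, *luwvari*); -ah when the last vowel of the stem is a non-high vowel (*romjeha*, *uo*).
Since the last vowel of *nozmi* is /i/ (a high vowel), it takes -u, giving *nozmiu*.
The last vowel of *saka* is /a/, which is a non-high vowel, so the suffix is -ah, giving *sakaah*.

nozmiu, sakaah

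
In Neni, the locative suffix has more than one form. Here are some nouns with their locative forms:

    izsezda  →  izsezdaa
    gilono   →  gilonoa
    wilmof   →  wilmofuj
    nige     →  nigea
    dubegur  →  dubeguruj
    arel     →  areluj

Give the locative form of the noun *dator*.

datoruj

The pattern is consonant vs. vowel: -uj when the stem ends in a consonant (*wilmof*, *dubegur*, *arel*); -a when the stem ends in a vowel (*izsezda*, *gilono*, *nige*).
The final sound of *dator* is /r/, which is a consonant, so the suffix is -uj, giving *datoruj*.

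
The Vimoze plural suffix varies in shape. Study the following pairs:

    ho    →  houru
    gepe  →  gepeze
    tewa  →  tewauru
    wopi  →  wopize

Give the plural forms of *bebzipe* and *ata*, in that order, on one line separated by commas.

Looking at the last vowel of each stem: -ze when the last vowel of the stem is a front vowel (*gepe*, *wopi*); -uru when the last vowel of the stem is a back vowel (*ho*, *tewa*).
*bebzipe*: last vowel = /e/, a front vowel → -ze → *bebzipeze*.
The last vowel of *ata* is /a/, which is a back vowel, so the suffix is -uru, giving *atauru*.

bebzipeze, atauru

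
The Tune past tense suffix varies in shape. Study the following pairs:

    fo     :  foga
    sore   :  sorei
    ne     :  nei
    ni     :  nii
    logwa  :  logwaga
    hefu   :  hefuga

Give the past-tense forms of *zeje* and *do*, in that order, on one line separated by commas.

zejei, doga

Looking at the last vowel of each stem: -i when the last vowel of the stem is a front vowel (*sore*, *ne*, *ni*); -ga when the last vowel of the stem is a back vowel (*fo*, *logwa*, *hefu*).
The last vowel of *zeje* is /e/, which is a front vowel, so the suffix is -i, giving *zejei*.
*do* — last vowel /o/ (a back vowel) → -ga → *doga*.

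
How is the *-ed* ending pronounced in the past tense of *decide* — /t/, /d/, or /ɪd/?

The stem *decide* ends in /t/ or /d/.
The -ed suffix is realized as /ɪd/ after /t, d/; as /t/ after other voiceless consonants; and as /d/ after other voiced sounds.
So -ed on *decide* is pronounced /ɪd/.

/ɪd/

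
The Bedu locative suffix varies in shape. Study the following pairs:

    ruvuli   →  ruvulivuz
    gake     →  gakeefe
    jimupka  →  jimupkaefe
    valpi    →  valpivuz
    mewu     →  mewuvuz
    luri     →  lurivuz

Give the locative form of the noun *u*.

uvuz

The pattern is height harmony: -vuz when the last vowel of the stem is a high vowel (*ruvuli*, *valpi*, *mewu*, *luri*); -efe when the last vowel of the stem is a non-high vowel (*gake*, *jimupka*).
Since the last vowel of *u* is /u/ (a high vowel), it takes -vuz, giving *uvuz*.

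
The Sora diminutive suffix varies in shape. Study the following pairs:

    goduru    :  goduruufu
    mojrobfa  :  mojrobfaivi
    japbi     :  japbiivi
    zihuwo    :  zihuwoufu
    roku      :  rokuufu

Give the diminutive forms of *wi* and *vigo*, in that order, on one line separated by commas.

wiivi, vigoufu

Looking at the last vowel of each stem: -ufu when the last vowel of the stem is a rounded vowel (*goduru*, *zihuwo*, *roku*); -ivi when the last vowel of the stem is an unrounded vowel (*mojrobfa*, *japbi*).
The last vowel of *wi* is /i/, which is an unrounded vowel, so the suffix is -ivi, giving *wiivi*.
*vigo*: last vowel = /o/, a rounded vowel → -ufu → *vigoufu*.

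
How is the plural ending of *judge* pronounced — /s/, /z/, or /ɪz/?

/ɪz/

The stem *judge* ends in a sibilant (/s, z, ʃ, ʒ, tʃ, dʒ/).
The plural suffix surfaces as /ɪz/ after sibilants, /s/ after other voiceless consonants, and /z/ after other voiced sounds.
So the plural -s on *judge* is pronounced /ɪz/.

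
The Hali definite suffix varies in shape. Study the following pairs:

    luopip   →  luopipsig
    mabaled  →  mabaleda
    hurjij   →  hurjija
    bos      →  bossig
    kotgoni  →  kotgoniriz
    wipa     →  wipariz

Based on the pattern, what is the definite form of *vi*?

The pattern is voicing of the final sound: -sig when the stem ends in a voiceless consonant (*luopip*, *bos*); -a when the stem ends in a voiced consonant (*mabaled*, *hurjij*); -riz when the stem ends in a vowel (*kotgoni*, *wipa*).
*vi* — final sound /i/ (a vowel) → -riz → *viriz*.

viriz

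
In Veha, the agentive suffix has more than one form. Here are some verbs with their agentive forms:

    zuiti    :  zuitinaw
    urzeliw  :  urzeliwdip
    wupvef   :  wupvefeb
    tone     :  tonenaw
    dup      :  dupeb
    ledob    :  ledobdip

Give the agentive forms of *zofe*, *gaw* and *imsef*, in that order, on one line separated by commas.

The suffix is conditioned by the final sound: -eb when the stem ends in a voiceless consonant (*wupvef*, *dup*); -dip when the stem ends in a voiced consonant (*urzeliw*, *ledob*); -naw when the stem ends in a vowel (*zuiti*, *tone*).
The final sound of *zofe* is /e/, which is a vowel, so the suffix is -naw, giving *zofenaw*.
The final sound of *gaw* is /w/, which is a voiced consonant, so the suffix is -dip, giving *gawdip*.
*imsef* — final sound /f/ (a voiceless consonant) → -eb → *imsefeb*.

zofenaw, gawdip, imsefeb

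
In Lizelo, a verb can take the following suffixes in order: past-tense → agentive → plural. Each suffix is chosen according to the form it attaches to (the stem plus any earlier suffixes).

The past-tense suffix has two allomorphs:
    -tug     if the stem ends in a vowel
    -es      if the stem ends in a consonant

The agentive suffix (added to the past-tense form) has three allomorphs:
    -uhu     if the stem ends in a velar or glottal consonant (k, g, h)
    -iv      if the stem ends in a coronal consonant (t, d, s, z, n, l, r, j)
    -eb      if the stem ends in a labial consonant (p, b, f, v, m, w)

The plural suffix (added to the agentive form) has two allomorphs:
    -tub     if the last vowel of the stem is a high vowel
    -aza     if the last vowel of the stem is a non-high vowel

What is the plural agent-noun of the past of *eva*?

Since the final sound of *eva* is /a/ (a vowel), it takes -tug, giving *evatug*.
The past-tense form *evatug* — final consonant /g/ (velar/glottal) → -uhu → *evatuguhu*.
The last vowel of the agentive form *evatuguhu* is /u/, which is a high vowel, so the plural suffix is -tub, giving *evatuguhutub*.

evatuguhutub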